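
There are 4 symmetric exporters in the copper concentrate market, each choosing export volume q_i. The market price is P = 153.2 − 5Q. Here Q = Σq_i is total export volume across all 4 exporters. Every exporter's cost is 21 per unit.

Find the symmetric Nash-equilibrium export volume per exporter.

5.288

A representative exporter's profit is π_i = q_i(153.2 − 5Q) − 21q_i, with Q = q_i + Σ_{j≠i} q_j.
First-order condition: 132.2 − 10q_i − 5Σ_{j≠i} q_j = 0.
In a symmetric equilibrium every exporter chooses the same q, so Σ_{j≠i} q_j = 3q. The condition becomes 132.2 − 25q = 0, giving q = 132.2/25 = 5.288.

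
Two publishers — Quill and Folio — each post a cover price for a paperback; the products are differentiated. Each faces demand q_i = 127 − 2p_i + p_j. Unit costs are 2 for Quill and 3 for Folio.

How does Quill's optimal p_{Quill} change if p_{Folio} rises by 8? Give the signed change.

2

Quill's profit: π = (p_{Quill} − 2)(127 − 2p_{Quill} + p_{Folio}).
∂π/∂p_{Quill} = 131 − 4p_{Quill} + p_{Folio} = 0 ⇒ p_{Quill} = 32.75 + 0.25p_{Folio}.
The reaction-function slope is 0.25, so an 8-unit rise in p_{Folio} moves p_{Quill} by 0.25 × 8 = 2. Quill's best response rises — the actions are strategic complements.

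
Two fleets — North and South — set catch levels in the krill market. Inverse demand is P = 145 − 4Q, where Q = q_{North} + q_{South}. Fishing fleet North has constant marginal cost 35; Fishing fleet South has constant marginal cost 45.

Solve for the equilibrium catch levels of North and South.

10, 7.5

Fishing fleet North's profit: π = q_{North}(145 − 4(q_{North} + q_{South})) − 35q_{North}.
∂π/∂q_{North} = 110 − 8q_{North} − 4q_{South} = 0, so q_{North} = 13.75 − 0.5q_{South}.
By the same steps for South: q_{South} = 12.5 − 0.5q_{North}.
Substituting the second reaction function into the first: q_{North} = 13.75 − 0.5(12.5 − 0.5q_{North}), which gives 0.75q_{North} = 7.5 ⇒ q_{North} = 10.
Then q_{South} = 12.5 − 0.5·10 = 7.5.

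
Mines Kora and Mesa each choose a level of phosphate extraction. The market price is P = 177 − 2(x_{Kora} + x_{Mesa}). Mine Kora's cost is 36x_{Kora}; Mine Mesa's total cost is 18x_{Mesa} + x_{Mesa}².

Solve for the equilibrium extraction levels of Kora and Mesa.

26.4, 17.7

Mine Kora's profit: π = x_{Kora}(177 − 2(x_{Kora} + x_{Mesa})) − 36x_{Kora}.
∂π/∂x_{Kora} = 141 − 4x_{Kora} − 2x_{Mesa} = 0, so x_{Kora} = 35.25 − 0.5x_{Mesa}.
For Mesa: ∂π/∂x_{Mesa} = 159 − 6x_{Mesa} − 2x_{Kora} = 0 ⇒ x_{Mesa} = 26.5 − (1/3)x_{Kora}.
Plugging x_{Mesa} into Kora's best response: x_{Kora} = 35.25 − 0.5(26.5 − (1/3)x_{Kora}) ⇒ (5/6)x_{Kora} = 22, so x_{Kora} = 26.4.
Then x_{Mesa} = 26.5 − (1/3)·26.4 = 17.7.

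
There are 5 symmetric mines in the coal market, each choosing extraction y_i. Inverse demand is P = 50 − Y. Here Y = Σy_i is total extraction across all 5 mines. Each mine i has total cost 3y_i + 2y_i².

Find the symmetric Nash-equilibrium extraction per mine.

A representative mine's profit is π_i = y_i(50 − Y) − 3y_i − 2y_i², with Y = y_i + Σ_{j≠i} y_j.
First-order condition: 47 − 6y_i − Σ_{j≠i} y_j = 0.
With identical mines, set every y_j = y: then 47 − 6y − 4y = 0, i.e. y = 47/10 = 4.7.

4.7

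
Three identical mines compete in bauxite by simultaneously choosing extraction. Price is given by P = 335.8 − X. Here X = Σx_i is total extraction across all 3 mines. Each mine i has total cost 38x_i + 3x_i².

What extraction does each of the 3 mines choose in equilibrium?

A representative mine's profit is π_i = x_i(335.8 − X) − 38x_i − 3x_i², with X = x_i + Σ_{j≠i} x_j.
First-order condition: 297.8 − 8x_i − Σ_{j≠i} x_j = 0.
With identical mines, set every x_j = x: then 297.8 − 8x − 2x = 0, i.e. x = 297.8/10 = 29.78.

29.78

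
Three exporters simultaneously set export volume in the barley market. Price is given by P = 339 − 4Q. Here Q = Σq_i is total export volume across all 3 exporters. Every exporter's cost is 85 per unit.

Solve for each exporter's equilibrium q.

15.875

A representative exporter's profit is π_i = q_i(339 − 4Q) − 85q_i, with Q = q_i + Σ_{j≠i} q_j.
First-order condition: 254 − 8q_i − 4Σ_{j≠i} q_j = 0.
In a symmetric equilibrium every exporter chooses the same q, so Σ_{j≠i} q_j = 2q. The condition becomes 254 − 16q = 0, giving q = 254/16 = 15.875.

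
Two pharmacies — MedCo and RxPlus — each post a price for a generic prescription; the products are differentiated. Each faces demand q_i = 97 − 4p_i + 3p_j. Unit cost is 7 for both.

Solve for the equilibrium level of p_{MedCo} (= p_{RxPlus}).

25

MedCo's profit: π = (p_{MedCo} − 7)(97 − 4p_{MedCo} + 3p_{RxPlus}).
∂π/∂p_{MedCo} = 125 − 8p_{MedCo} + 3p_{RxPlus} = 0 ⇒ p_{MedCo} = 15.625 + 0.375p_{RxPlus}.
Setting p_{MedCo} = p_{RxPlus} in the reaction function: p_{MedCo} = 15.625 + 0.375p_{MedCo}, so p_{MedCo} = 15.625 / 0.625 = 25.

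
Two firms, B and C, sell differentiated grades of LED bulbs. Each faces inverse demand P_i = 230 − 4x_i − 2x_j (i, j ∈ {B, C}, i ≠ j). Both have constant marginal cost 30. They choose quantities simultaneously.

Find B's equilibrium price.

110

Firm B's profit: π = x_B(230 − 4x_B − 2x_C) − 30x_B.
∂π/∂x_B = 200 − 8x_B − 2x_C = 0 ⇒ x_B = 25 − 0.25x_C.
The game is symmetric, so in equilibrium x_C = x_B: the reaction function gives 1.25x_B = 25, hence x_B = 20.
P_B = 230 − 4·20 − 2·20 = 110.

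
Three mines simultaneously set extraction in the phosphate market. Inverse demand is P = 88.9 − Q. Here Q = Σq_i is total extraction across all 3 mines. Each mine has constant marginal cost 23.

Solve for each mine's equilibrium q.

A representative mine's profit is π_i = q_i(88.9 − Q) − 23q_i, with Q = q_i + Σ_{j≠i} q_j.
First-order condition: 65.9 − 2q_i − Σ_{j≠i} q_j = 0.
With identical mines, set every q_j = q: then 65.9 − 2q − 2q = 0, i.e. q = 65.9/4 = 16.475.

16.475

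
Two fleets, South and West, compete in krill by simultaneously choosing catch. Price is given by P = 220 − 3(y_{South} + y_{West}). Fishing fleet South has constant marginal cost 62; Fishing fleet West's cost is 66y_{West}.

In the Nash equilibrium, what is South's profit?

Fishing fleet South's profit: π = y_{South}(220 − 3(y_{South} + y_{West})) − 62y_{South}.
∂π/∂y_{South} = 158 − 6y_{South} − 3y_{West} = 0, so y_{South} = 79/3 − 0.5y_{West}.
By the same steps for West: y_{West} = 77/3 − 0.5y_{South}.
Substituting the second reaction function into the first: y_{South} = 79/3 − 0.5(77/3 − 0.5y_{South}), which gives 0.75y_{South} = 13.5 ⇒ y_{South} = 18.
Then y_{West} = 77/3 − 0.5·18 = 50/3.
Price P = 220 − 3·(104/3) = 116.
South's profit: (116 − 62)·18 = 972.

972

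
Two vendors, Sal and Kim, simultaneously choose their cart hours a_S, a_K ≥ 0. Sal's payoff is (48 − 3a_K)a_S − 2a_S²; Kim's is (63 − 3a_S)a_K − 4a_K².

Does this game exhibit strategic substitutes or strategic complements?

Expanding Sal's payoff: 48a_S − 3a_Ka_S − 2a_S².
∂π/∂a_S = 48 − 3a_K − 4a_S = 0, so a_S = 12 − 0.75a_K.
The best-response slope da_S/da_K = −0.75 < 0: the reaction function is downward-sloping, so the choices are strategic substitutes.

strategic substitutes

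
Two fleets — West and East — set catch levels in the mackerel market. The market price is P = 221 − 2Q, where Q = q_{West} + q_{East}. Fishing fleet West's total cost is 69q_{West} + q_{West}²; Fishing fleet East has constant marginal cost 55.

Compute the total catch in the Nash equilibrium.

Fishing fleet West's profit: π = q_{West}(221 − 2(q_{West} + q_{East})) − 69q_{West} − q_{West}².
∂π/∂q_{West} = 152 − 6q_{West} − 2q_{East} = 0, so q_{West} = 76/3 − (1/3)q_{East}.
For East: ∂π/∂q_{East} = 166 − 4q_{East} − 2q_{West} = 0 ⇒ q_{East} = 41.5 − 0.5q_{West}.
Solving the two reaction functions simultaneously: (1 − (−1/3)(−0.5))q_{West} = 76/3 − (1/3)·41.5, so (5/6)q_{West} = 11.5 and q_{West} = 13.8.
Then q_{East} = 41.5 − 0.5·13.8 = 34.6.
Total catch: 13.8 + 34.6 = 48.4.

48.4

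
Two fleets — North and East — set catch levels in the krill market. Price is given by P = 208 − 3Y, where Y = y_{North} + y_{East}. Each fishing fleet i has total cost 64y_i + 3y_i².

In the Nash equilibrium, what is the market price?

Fishing fleet North's profit: π = y_{North}(208 − 3(y_{North} + y_{East})) − 64y_{North} − 3y_{North}².
∂π/∂y_{North} = 144 − 12y_{North} − 3y_{East} = 0, so y_{North} = 12 − 0.25y_{East}.
Setting y_{North} = y_{East} in the reaction function: y_{North} = 12 − 0.25y_{North}, so y_{North} = 12 / 1.25 = 9.6.
Equilibrium price: P = 208 − 3·19.2 = 150.4.

150.4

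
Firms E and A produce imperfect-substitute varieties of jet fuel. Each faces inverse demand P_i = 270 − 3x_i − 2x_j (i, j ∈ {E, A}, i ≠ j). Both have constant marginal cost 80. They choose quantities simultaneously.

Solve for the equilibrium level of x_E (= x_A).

23.75

Firm E's profit: π = x_E(270 − 3x_E − 2x_A) − 80x_E.
∂π/∂x_E = 190 − 6x_E − 2x_A = 0 ⇒ x_E = 95/3 − (1/3)x_A.
By symmetry x_A = x_E; substituting into the reaction function, (4/3)x_E = 95/3 and x_E = 23.75.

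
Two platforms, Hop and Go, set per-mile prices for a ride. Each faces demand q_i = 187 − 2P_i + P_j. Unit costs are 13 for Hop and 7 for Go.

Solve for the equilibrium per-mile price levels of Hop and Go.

Hop's profit: π = (P_{Hop} − 13)(187 − 2P_{Hop} + P_{Go}).
∂π/∂P_{Hop} = 213 − 4P_{Hop} + P_{Go} = 0 ⇒ P_{Hop} = 53.25 + 0.25P_{Go}.
Similarly P_{Go} = 50.25 + 0.25P_{Hop}.
Plugging P_{Go} into Hop's best response: P_{Hop} = 53.25 + 0.25(50.25 + 0.25P_{Hop}) ⇒ 0.9375P_{Hop} = 65.8125, so P_{Hop} = 70.2.
Then P_{Go} = 50.25 + 0.25·70.2 = 67.8.

70.2, 67.8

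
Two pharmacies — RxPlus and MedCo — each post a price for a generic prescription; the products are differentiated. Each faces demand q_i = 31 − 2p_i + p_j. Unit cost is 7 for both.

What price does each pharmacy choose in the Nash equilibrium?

RxPlus's profit: π = (p_{RxPlus} − 7)(31 − 2p_{RxPlus} + p_{MedCo}).
∂π/∂p_{RxPlus} = 45 − 4p_{RxPlus} + p_{MedCo} = 0 ⇒ p_{RxPlus} = 11.25 + 0.25p_{MedCo}.
The game is symmetric, so in equilibrium p_{MedCo} = p_{RxPlus}: the reaction function gives 0.75p_{RxPlus} = 11.25, hence p_{RxPlus} = 15.

15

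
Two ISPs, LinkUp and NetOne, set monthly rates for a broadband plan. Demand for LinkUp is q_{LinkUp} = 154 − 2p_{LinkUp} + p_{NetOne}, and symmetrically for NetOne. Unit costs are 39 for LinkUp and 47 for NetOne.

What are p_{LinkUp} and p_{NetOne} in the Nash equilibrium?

LinkUp's profit: π = (p_{LinkUp} − 39)(154 − 2p_{LinkUp} + p_{NetOne}).
∂π/∂p_{LinkUp} = 232 − 4p_{LinkUp} + p_{NetOne} = 0 ⇒ p_{LinkUp} = 58 + 0.25p_{NetOne}.
Similarly p_{NetOne} = 62 + 0.25p_{LinkUp}.
Plugging p_{NetOne} into LinkUp's best response: p_{LinkUp} = 58 + 0.25(62 + 0.25p_{LinkUp}) ⇒ 0.9375p_{LinkUp} = 73.5, so p_{LinkUp} = 78.4.
Then p_{NetOne} = 62 + 0.25·78.4 = 81.6.

78.4, 81.6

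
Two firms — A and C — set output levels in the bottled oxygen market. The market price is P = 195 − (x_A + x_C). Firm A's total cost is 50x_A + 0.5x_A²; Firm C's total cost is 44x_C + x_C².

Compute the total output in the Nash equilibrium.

Firm A's profit: π = x_A(195 − (x_A + x_C)) − 50x_A − 0.5x_A².
∂π/∂x_A = 145 − 3x_A − x_C = 0, so x_A = 145/3 − (1/3)x_C.
For C: ∂π/∂x_C = 151 − 4x_C − x_A = 0 ⇒ x_C = 37.75 − 0.25x_A.
Solving the two reaction functions simultaneously: (1 − (−1/3)(−0.25))x_A = 145/3 − (1/3)·37.75, so (11/12)x_A = 35.75 and x_A = 39.
Then x_C = 37.75 − 0.25·39 = 28.
Total output: 39 + 28 = 67.

67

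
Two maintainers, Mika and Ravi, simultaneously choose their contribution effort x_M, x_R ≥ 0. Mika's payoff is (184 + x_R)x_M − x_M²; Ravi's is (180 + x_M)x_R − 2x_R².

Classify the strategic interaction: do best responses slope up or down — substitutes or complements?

strategic complements

Expanding Mika's payoff: 184x_M + x_Rx_M − x_M².
∂π/∂x_M = 184 + x_R − 2x_M = 0, so x_M = 92 + 0.5x_R.
The best-response slope dx_M/dx_R = 0.5 > 0: the reaction function is upward-sloping, so the choices are strategic complements.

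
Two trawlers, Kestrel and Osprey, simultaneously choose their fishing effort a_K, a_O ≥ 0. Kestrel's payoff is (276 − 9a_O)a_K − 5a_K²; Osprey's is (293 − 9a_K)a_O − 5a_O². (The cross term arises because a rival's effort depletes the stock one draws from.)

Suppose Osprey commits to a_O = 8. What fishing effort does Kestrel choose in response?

Expanding Kestrel's payoff: 276a_K − 9a_Oa_K − 5a_K².
∂π/∂a_K = 276 − 9a_O − 10a_K = 0, so a_K = 27.6 − 0.9a_O.
At a_O = 8: a_K = 27.6 − 0.9·8 = 20.4.

20.4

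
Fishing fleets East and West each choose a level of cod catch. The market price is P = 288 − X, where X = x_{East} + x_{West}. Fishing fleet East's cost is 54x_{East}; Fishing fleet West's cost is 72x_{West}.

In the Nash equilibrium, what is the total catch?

150

Fishing fleet East's profit: π = x_{East}(288 − (x_{East} + x_{West})) − 54x_{East}.
∂π/∂x_{East} = 234 − 2x_{East} − x_{West} = 0, so x_{East} = 117 − 0.5x_{West}.
By the same steps for West: x_{West} = 108 − 0.5x_{East}.
Substituting the second reaction function into the first: x_{East} = 117 − 0.5(108 − 0.5x_{East}), which gives 0.75x_{East} = 63 ⇒ x_{East} = 84.
Then x_{West} = 108 − 0.5·84 = 66.
Total catch: 84 + 66 = 150.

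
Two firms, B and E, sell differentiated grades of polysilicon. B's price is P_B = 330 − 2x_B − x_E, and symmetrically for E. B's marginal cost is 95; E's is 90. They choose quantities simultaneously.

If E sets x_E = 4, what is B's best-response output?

57.75

Firm B's profit: π = x_B(330 − 2x_B − x_E) − 95x_B.
∂π/∂x_B = 235 − 4x_B − x_E = 0 ⇒ x_B = 58.75 − 0.25x_E.
At x_E = 4: x_B = 58.75 − 0.25·4 = 57.75.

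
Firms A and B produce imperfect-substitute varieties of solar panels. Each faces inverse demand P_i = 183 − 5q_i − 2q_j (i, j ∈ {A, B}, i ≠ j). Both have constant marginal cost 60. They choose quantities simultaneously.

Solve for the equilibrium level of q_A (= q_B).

Firm A's profit: π = q_A(183 − 5q_A − 2q_B) − 60q_A.
∂π/∂q_A = 123 − 10q_A − 2q_B = 0 ⇒ q_A = 12.3 − 0.2q_B.
Setting q_A = q_B in the reaction function: q_A = 12.3 − 0.2q_A, so q_A = 12.3 / 1.2 = 10.25.

10.25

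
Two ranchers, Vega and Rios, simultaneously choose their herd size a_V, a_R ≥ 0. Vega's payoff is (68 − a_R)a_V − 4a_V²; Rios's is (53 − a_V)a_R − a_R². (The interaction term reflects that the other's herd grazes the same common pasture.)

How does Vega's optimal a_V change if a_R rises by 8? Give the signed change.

-1

Expanding Vega's payoff: 68a_V − a_Ra_V − 4a_V².
∂π/∂a_V = 68 − a_R − 8a_V = 0, so a_V = 8.5 − 0.125a_R.
The reaction-function slope is −0.125, so an 8-unit rise in a_R moves a_V by −0.125 × 8 = −1. Vega's best response falls — the actions are strategic substitutes.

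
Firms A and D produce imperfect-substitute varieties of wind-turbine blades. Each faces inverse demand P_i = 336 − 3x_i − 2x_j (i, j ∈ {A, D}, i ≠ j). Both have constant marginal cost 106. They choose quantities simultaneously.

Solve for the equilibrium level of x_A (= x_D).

Firm A's profit: π = x_A(336 − 3x_A − 2x_D) − 106x_A.
∂π/∂x_A = 230 − 6x_A − 2x_D = 0 ⇒ x_A = 115/3 − (1/3)x_D.
Setting x_A = x_D in the reaction function: x_A = 115/3 − (1/3)x_A, so x_A = (115/3) / (4/3) = 28.75.

28.75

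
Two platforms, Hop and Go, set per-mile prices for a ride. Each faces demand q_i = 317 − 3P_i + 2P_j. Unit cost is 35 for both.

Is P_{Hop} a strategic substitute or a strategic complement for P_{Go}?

Hop's profit: π = (P_{Hop} − 35)(317 − 3P_{Hop} + 2P_{Go}).
∂π/∂P_{Hop} = 422 − 6P_{Hop} + 2P_{Go} = 0 ⇒ P_{Hop} = 211/3 + (1/3)P_{Go}.
The best-response slope dP_{Hop}/dP_{Go} = 1/3 > 0: the reaction function is upward-sloping, so the choices are strategic complements.

strategic complements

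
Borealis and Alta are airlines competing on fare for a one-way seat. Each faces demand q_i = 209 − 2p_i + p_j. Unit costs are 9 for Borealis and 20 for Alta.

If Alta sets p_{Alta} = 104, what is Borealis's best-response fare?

Borealis's profit: π = (p_{Borealis} − 9)(209 − 2p_{Borealis} + p_{Alta}).
∂π/∂p_{Borealis} = 227 − 4p_{Borealis} + p_{Alta} = 0 ⇒ p_{Borealis} = 56.75 + 0.25p_{Alta}.
At p_{Alta} = 104: p_{Borealis} = 56.75 + 0.25·104 = 82.75.

82.75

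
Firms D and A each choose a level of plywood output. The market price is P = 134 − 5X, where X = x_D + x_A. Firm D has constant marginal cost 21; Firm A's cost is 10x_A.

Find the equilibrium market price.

Firm D's profit: π = x_D(134 − 5(x_D + x_A)) − 21x_D.
∂π/∂x_D = 113 − 10x_D − 5x_A = 0, so x_D = 11.3 − 0.5x_A.
By the same steps for A: x_A = 12.4 − 0.5x_D.
Solving the two reaction functions simultaneously: (1 − (−0.5)(−0.5))x_D = 11.3 − 0.5·12.4, so 0.75x_D = 5.1 and x_D = 6.8.
Then x_A = 12.4 − 0.5·6.8 = 9.
Equilibrium price: P = 134 − 5·15.8 = 55.

55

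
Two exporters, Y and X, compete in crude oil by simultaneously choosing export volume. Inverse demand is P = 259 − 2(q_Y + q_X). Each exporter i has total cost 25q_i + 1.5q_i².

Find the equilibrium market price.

Exporter Y's profit: π = q_Y(259 − 2(q_Y + q_X)) − 25q_Y − 1.5q_Y².
∂π/∂q_Y = 234 − 7q_Y − 2q_X = 0, so q_Y = 234/7 − (2/7)q_X.
By symmetry q_X = q_Y; substituting into the reaction function, (9/7)q_Y = 234/7 and q_Y = 26.
Equilibrium price: P = 259 − 2·52 = 155.

155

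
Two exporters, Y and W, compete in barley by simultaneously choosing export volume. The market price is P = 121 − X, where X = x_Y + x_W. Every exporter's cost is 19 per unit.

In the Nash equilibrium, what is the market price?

Exporter Y's profit: π = x_Y(121 − (x_Y + x_W)) − 19x_Y.
∂π/∂x_Y = 102 − 2x_Y − x_W = 0, so x_Y = 51 − 0.5x_W.
The game is symmetric, so in equilibrium x_W = x_Y: the reaction function gives 1.5x_Y = 51, hence x_Y = 34.
Equilibrium price: P = 121 − 68 = 53.

53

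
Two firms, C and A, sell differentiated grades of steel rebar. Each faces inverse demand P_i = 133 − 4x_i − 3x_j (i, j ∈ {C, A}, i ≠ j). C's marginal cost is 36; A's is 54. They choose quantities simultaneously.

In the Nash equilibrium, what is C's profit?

Firm C's profit: π = x_C(133 − 4x_C − 3x_A) − 36x_C.
∂π/∂x_C = 97 − 8x_C − 3x_A = 0 ⇒ x_C = 12.125 − 0.375x_A.
Similarly x_A = 9.875 − 0.375x_C.
Substituting the second reaction function into the first: x_C = 12.125 − 0.375(9.875 − 0.375x_C), which gives (55/64)x_C = 539/64 ⇒ x_C = 9.8.
Then x_A = 9.875 − 0.375·9.8 = 6.2.
P_C = 133 − 4·9.8 − 3·6.2 = 75.2.
Profit = (75.2 − 36)·9.8 = 384.16.

384.16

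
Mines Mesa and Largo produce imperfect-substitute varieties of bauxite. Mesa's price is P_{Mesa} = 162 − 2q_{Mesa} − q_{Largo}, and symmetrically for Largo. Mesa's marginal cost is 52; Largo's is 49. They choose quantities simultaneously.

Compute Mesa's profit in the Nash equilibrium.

950.48

Mine Mesa's profit: π = q_{Mesa}(162 − 2q_{Mesa} − q_{Largo}) − 52q_{Mesa}.
∂π/∂q_{Mesa} = 110 − 4q_{Mesa} − q_{Largo} = 0 ⇒ q_{Mesa} = 27.5 − 0.25q_{Largo}.
Similarly q_{Largo} = 28.25 − 0.25q_{Mesa}.
Plugging q_{Largo} into Mesa's best response: q_{Mesa} = 27.5 − 0.25(28.25 − 0.25q_{Mesa}) ⇒ 0.9375q_{Mesa} = 20.4375, so q_{Mesa} = 21.8.
Then q_{Largo} = 28.25 − 0.25·21.8 = 22.8.
P_{Mesa} = 162 − 2·21.8 − 22.8 = 95.6.
Profit = (95.6 − 52)·21.8 = 950.48.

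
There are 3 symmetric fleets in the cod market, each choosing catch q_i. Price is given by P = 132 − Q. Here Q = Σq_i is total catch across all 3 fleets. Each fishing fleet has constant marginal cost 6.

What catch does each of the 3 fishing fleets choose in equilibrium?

A representative fishing fleet's profit is π_i = q_i(132 − Q) − 6q_i, with Q = q_i + Σ_{j≠i} q_j.
First-order condition: 126 − 2q_i − Σ_{j≠i} q_j = 0.
Imposing symmetry (q_j = q for all j) turns Σ_{j≠i} q_j into 2q, so 126 = 4q and q = 31.5.

31.5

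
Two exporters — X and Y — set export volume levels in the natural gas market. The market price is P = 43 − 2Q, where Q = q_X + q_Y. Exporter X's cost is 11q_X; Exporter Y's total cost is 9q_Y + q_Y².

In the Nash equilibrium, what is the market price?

23.4

Exporter X's profit: π = q_X(43 − 2(q_X + q_Y)) − 11q_X.
∂π/∂q_X = 32 − 4q_X − 2q_Y = 0, so q_X = 8 − 0.5q_Y.
For Y: ∂π/∂q_Y = 34 − 6q_Y − 2q_X = 0 ⇒ q_Y = 17/3 − (1/3)q_X.
Plugging q_Y into X's best response: q_X = 8 − 0.5(17/3 − (1/3)q_X) ⇒ (5/6)q_X = 31/6, so q_X = 6.2.
Then q_Y = 17/3 − (1/3)·6.2 = 3.6.
Equilibrium price: P = 43 − 2·9.8 = 23.4.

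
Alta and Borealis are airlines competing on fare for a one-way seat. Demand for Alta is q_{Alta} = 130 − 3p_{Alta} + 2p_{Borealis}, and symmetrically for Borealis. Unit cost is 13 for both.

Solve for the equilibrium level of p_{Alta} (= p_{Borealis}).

42.25

Alta's profit: π = (p_{Alta} − 13)(130 − 3p_{Alta} + 2p_{Borealis}).
∂π/∂p_{Alta} = 169 − 6p_{Alta} + 2p_{Borealis} = 0 ⇒ p_{Alta} = 169/6 + (1/3)p_{Borealis}.
Setting p_{Alta} = p_{Borealis} in the reaction function: p_{Alta} = 169/6 + (1/3)p_{Alta}, so p_{Alta} = (169/6) / (2/3) = 42.25.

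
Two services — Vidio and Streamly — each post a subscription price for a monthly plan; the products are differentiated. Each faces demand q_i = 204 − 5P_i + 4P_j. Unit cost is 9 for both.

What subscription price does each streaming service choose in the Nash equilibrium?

Vidio's profit: π = (P_{Vidio} − 9)(204 − 5P_{Vidio} + 4P_{Streamly}).
∂π/∂P_{Vidio} = 249 − 10P_{Vidio} + 4P_{Streamly} = 0 ⇒ P_{Vidio} = 24.9 + 0.4P_{Streamly}.
Setting P_{Vidio} = P_{Streamly} in the reaction function: P_{Vidio} = 24.9 + 0.4P_{Vidio}, so P_{Vidio} = 24.9 / 0.6 = 41.5.

41.5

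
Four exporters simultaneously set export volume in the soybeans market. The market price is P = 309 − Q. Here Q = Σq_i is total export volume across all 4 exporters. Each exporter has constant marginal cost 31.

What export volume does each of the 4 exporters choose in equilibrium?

55.6

A representative exporter's profit is π_i = q_i(309 − Q) − 31q_i, with Q = q_i + Σ_{j≠i} q_j.
First-order condition: 278 − 2q_i − Σ_{j≠i} q_j = 0.
With identical exporters, set every q_j = q: then 278 − 2q − 3q = 0, i.e. q = 278/5 = 55.6.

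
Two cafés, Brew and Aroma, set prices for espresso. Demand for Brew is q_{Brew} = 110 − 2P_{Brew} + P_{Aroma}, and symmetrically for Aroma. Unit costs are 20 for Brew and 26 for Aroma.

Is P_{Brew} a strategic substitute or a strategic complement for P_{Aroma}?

Brew's profit: π = (P_{Brew} − 20)(110 − 2P_{Brew} + P_{Aroma}).
∂π/∂P_{Brew} = 150 − 4P_{Brew} + P_{Aroma} = 0 ⇒ P_{Brew} = 37.5 + 0.25P_{Aroma}.
The best-response slope dP_{Brew}/dP_{Aroma} = 0.25 > 0: the reaction function is upward-sloping, so the choices are strategic complements.

strategic complements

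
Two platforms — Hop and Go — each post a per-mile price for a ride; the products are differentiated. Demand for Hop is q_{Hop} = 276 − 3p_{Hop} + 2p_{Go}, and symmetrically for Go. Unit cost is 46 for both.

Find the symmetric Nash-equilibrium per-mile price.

Hop's profit: π = (p_{Hop} − 46)(276 − 3p_{Hop} + 2p_{Go}).
∂π/∂p_{Hop} = 414 − 6p_{Hop} + 2p_{Go} = 0 ⇒ p_{Hop} = 69 + (1/3)p_{Go}.
Setting p_{Hop} = p_{Go} in the reaction function: p_{Hop} = 69 + (1/3)p_{Hop}, so p_{Hop} = 69 / (2/3) = 103.5.

103.5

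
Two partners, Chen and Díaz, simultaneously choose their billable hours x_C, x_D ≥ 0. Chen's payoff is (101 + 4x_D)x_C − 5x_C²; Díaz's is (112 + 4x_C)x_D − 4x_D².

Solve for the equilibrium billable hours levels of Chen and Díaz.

Expanding Chen's payoff: 101x_C + 4x_Dx_C − 5x_C².
∂π/∂x_C = 101 + 4x_D − 10x_C = 0, so x_C = 10.1 + 0.4x_D.
Likewise for Díaz: x_D = 14 + 0.5x_C.
Plugging x_D into Chen's best response: x_C = 10.1 + 0.4(14 + 0.5x_C) ⇒ 0.8x_C = 15.7, so x_C = 19.625.
Then x_D = 14 + 0.5·19.625 = 23.8125.

19.625, 23.8125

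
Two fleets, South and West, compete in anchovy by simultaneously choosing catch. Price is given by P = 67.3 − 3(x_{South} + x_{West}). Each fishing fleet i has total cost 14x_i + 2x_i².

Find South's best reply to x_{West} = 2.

4.73

Fishing fleet South's profit: π = x_{South}(67.3 − 3(x_{South} + x_{West})) − 14x_{South} − 2x_{South}².
∂π/∂x_{South} = 53.3 − 10x_{South} − 3x_{West} = 0, so x_{South} = 5.33 − 0.3x_{West}.
At x_{West} = 2: x_{South} = 5.33 − 0.3·2 = 4.73.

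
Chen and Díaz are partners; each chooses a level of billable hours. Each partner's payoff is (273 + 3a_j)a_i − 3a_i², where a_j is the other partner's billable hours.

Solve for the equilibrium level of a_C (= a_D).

91

Chen's payoff is (273 + 3a_D)a_C − 3a_C².
∂π/∂a_C = 273 + 3a_D − 6a_C = 0, so a_C = 45.5 + 0.5a_D.
The game is symmetric, so in equilibrium a_D = a_C: the reaction function gives 0.5a_C = 45.5, hence a_C = 91.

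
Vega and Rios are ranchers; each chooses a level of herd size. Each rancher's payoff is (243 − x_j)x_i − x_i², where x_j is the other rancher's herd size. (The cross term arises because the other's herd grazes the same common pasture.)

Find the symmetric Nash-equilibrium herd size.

81

Vega's payoff is (243 − x_R)x_V − x_V².
∂π/∂x_V = 243 − x_R − 2x_V = 0, so x_V = 121.5 − 0.5x_R.
By symmetry x_R = x_V; substituting into the reaction function, 1.5x_V = 121.5 and x_V = 81.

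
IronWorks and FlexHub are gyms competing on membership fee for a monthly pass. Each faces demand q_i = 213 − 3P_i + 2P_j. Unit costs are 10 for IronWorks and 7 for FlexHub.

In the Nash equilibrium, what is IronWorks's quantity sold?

IronWorks's profit: π = (P_{IronWorks} − 10)(213 − 3P_{IronWorks} + 2P_{FlexHub}).
∂π/∂P_{IronWorks} = 243 − 6P_{IronWorks} + 2P_{FlexHub} = 0 ⇒ P_{IronWorks} = 40.5 + (1/3)P_{FlexHub}.
Similarly P_{FlexHub} = 39 + (1/3)P_{IronWorks}.
Plugging P_{FlexHub} into IronWorks's best response: P_{IronWorks} = 40.5 + (1/3)(39 + (1/3)P_{IronWorks}) ⇒ (8/9)P_{IronWorks} = 53.5, so P_{IronWorks} = 60.1875.
Then P_{FlexHub} = 39 + (1/3)·60.1875 = 59.0625.
q_{IronWorks} = 213 − 3·60.1875 + 2·59.0625 = 150.5625.

150.5625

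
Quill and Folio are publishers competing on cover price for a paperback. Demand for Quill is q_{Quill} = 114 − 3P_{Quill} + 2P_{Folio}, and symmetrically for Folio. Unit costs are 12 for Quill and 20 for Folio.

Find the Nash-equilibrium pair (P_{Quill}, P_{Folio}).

39, 42

Quill's profit: π = (P_{Quill} − 12)(114 − 3P_{Quill} + 2P_{Folio}).
∂π/∂P_{Quill} = 150 − 6P_{Quill} + 2P_{Folio} = 0 ⇒ P_{Quill} = 25 + (1/3)P_{Folio}.
Similarly P_{Folio} = 29 + (1/3)P_{Quill}.
Plugging P_{Folio} into Quill's best response: P_{Quill} = 25 + (1/3)(29 + (1/3)P_{Quill}) ⇒ (8/9)P_{Quill} = 104/3, so P_{Quill} = 39.
Then P_{Folio} = 29 + (1/3)·39 = 42.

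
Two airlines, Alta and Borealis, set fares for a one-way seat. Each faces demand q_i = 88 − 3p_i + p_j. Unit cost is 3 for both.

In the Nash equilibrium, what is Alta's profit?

806.88

Alta's profit: π = (p_{Alta} − 3)(88 − 3p_{Alta} + p_{Borealis}).
∂π/∂p_{Alta} = 97 − 6p_{Alta} + p_{Borealis} = 0 ⇒ p_{Alta} = 97/6 + (1/6)p_{Borealis}.
Setting p_{Alta} = p_{Borealis} in the reaction function: p_{Alta} = 97/6 + (1/6)p_{Alta}, so p_{Alta} = (97/6) / (5/6) = 19.4.
q_{Alta} = 88 − 3·19.4 + 19.4 = 49.2.
Profit = (19.4 − 3)·49.2 = 806.88.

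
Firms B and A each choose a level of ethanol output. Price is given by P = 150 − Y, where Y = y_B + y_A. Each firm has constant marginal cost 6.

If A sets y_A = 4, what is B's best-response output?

70

Firm B's profit: π = y_B(150 − (y_B + y_A)) − 6y_B.
∂π/∂y_B = 144 − 2y_B − y_A = 0, so y_B = 72 − 0.5y_A.
At y_A = 4: y_B = 72 − 0.5·4 = 70.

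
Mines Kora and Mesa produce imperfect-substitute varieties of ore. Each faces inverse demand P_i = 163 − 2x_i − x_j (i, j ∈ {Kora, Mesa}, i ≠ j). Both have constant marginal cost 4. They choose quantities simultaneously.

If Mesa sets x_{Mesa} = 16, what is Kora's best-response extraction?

35.75

Mine Kora's profit: π = x_{Kora}(163 − 2x_{Kora} − x_{Mesa}) − 4x_{Kora}.
∂π/∂x_{Kora} = 159 − 4x_{Kora} − x_{Mesa} = 0 ⇒ x_{Kora} = 39.75 − 0.25x_{Mesa}.
At x_{Mesa} = 16: x_{Kora} = 39.75 − 0.25·16 = 35.75.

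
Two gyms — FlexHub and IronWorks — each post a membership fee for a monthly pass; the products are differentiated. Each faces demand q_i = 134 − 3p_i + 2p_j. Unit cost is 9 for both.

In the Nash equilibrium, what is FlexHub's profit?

2929.6875

FlexHub's profit: π = (p_{FlexHub} − 9)(134 − 3p_{FlexHub} + 2p_{IronWorks}).
∂π/∂p_{FlexHub} = 161 − 6p_{FlexHub} + 2p_{IronWorks} = 0 ⇒ p_{FlexHub} = 161/6 + (1/3)p_{IronWorks}.
By symmetry p_{IronWorks} = p_{FlexHub}; substituting into the reaction function, (2/3)p_{FlexHub} = 161/6 and p_{FlexHub} = 40.25.
q_{FlexHub} = 134 − 3·40.25 + 2·40.25 = 93.75.
Profit = (40.25 − 9)·93.75 = 2929.6875.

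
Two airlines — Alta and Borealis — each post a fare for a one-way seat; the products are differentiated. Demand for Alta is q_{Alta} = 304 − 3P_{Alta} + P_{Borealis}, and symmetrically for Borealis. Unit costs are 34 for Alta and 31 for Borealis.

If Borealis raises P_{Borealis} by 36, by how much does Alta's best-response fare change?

6

Alta's profit: π = (P_{Alta} − 34)(304 − 3P_{Alta} + P_{Borealis}).
∂π/∂P_{Alta} = 406 − 6P_{Alta} + P_{Borealis} = 0 ⇒ P_{Alta} = 203/3 + (1/6)P_{Borealis}.
The reaction-function slope is 1/6, so a 36-unit rise in P_{Borealis} moves P_{Alta} by 1/6 × 36 = 6. Alta's best response rises — the actions are strategic complements.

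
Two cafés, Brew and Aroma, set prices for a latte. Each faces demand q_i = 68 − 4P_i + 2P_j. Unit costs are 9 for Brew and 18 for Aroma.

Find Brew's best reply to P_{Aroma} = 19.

Brew's profit: π = (P_{Brew} − 9)(68 − 4P_{Brew} + 2P_{Aroma}).
∂π/∂P_{Brew} = 104 − 8P_{Brew} + 2P_{Aroma} = 0 ⇒ P_{Brew} = 13 + 0.25P_{Aroma}.
At P_{Aroma} = 19: P_{Brew} = 13 + 0.25·19 = 17.75.

17.75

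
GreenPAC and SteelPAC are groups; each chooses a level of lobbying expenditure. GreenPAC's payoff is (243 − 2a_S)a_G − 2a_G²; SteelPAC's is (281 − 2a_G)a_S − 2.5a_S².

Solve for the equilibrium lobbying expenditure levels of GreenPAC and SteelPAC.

40.8125, 39.875

Expanding GreenPAC's payoff: 243a_G − 2a_Sa_G − 2a_G².
∂π/∂a_G = 243 − 2a_S − 4a_G = 0, so a_G = 60.75 − 0.5a_S.
Likewise for SteelPAC: a_S = 56.2 − 0.4a_G.
Substituting the second reaction function into the first: a_G = 60.75 − 0.5(56.2 − 0.4a_G), which gives 0.8a_G = 32.65 ⇒ a_G = 40.8125.
Then a_S = 56.2 − 0.4·40.8125 = 39.875.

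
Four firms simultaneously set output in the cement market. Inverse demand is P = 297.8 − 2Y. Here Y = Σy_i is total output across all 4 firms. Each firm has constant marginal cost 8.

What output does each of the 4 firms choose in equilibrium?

28.98

A representative firm's profit is π_i = y_i(297.8 − 2Y) − 8y_i, with Y = y_i + Σ_{j≠i} y_j.
First-order condition: 289.8 − 4y_i − 2Σ_{j≠i} y_j = 0.
In a symmetric equilibrium every firm chooses the same y, so Σ_{j≠i} y_j = 3y. The condition becomes 289.8 − 10y = 0, giving y = 289.8/10 = 28.98.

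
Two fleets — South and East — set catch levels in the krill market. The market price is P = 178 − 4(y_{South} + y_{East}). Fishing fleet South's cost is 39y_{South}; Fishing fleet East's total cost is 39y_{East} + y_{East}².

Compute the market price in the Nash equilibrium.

Fishing fleet South's profit: π = y_{South}(178 − 4(y_{South} + y_{East})) − 39y_{South}.
∂π/∂y_{South} = 139 − 8y_{South} − 4y_{East} = 0, so y_{South} = 17.375 − 0.5y_{East}.
For East: ∂π/∂y_{East} = 139 − 10y_{East} − 4y_{South} = 0 ⇒ y_{East} = 13.9 − 0.4y_{South}.
Solving the two reaction functions simultaneously: (1 − (−0.5)(−0.4))y_{South} = 17.375 − 0.5·13.9, so 0.8y_{South} = 10.425 and y_{South} = 417/32.
Then y_{East} = 13.9 − 0.4·(417/32) = 8.6875.
Equilibrium price: P = 178 − 4·(695/32) = 91.125.

91.125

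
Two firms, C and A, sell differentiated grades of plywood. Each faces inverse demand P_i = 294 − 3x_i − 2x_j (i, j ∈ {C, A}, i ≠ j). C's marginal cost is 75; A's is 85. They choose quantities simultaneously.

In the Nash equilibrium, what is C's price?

159

Firm C's profit: π = x_C(294 − 3x_C − 2x_A) − 75x_C.
∂π/∂x_C = 219 − 6x_C − 2x_A = 0 ⇒ x_C = 36.5 − (1/3)x_A.
Similarly x_A = 209/6 − (1/3)x_C.
Solving the two reaction functions simultaneously: (1 − (−1/3)(−1/3))x_C = 36.5 − (1/3)·(209/6), so (8/9)x_C = 224/9 and x_C = 28.
Then x_A = 209/6 − (1/3)·28 = 25.5.
P_C = 294 − 3·28 − 2·25.5 = 159.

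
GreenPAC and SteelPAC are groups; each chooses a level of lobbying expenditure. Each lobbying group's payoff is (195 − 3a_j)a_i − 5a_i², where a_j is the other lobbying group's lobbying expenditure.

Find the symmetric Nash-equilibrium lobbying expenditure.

15

GreenPAC's payoff is (195 − 3a_S)a_G − 5a_G².
∂π/∂a_G = 195 − 3a_S − 10a_G = 0, so a_G = 19.5 − 0.3a_S.
By symmetry a_S = a_G; substituting into the reaction function, 1.3a_G = 19.5 and a_G = 15.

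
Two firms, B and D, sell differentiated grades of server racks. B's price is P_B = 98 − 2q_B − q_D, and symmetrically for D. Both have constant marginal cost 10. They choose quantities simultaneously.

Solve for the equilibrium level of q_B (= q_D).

17.6

Firm B's profit: π = q_B(98 − 2q_B − q_D) − 10q_B.
∂π/∂q_B = 88 − 4q_B − q_D = 0 ⇒ q_B = 22 − 0.25q_D.
By symmetry q_D = q_B; substituting into the reaction function, 1.25q_B = 22 and q_B = 17.6.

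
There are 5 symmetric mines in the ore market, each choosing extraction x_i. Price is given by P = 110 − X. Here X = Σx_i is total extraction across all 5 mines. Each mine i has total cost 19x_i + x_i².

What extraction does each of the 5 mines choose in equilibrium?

A representative mine's profit is π_i = x_i(110 − X) − 19x_i − x_i², with X = x_i + Σ_{j≠i} x_j.
First-order condition: 91 − 4x_i − Σ_{j≠i} x_j = 0.
Imposing symmetry (x_j = x for all j) turns Σ_{j≠i} x_j into 4x, so 91 = 8x and x = 11.375.

11.375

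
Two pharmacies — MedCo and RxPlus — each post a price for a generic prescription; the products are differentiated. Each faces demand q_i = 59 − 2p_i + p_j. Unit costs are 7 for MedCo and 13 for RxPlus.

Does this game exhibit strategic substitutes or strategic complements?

MedCo's profit: π = (p_{MedCo} − 7)(59 − 2p_{MedCo} + p_{RxPlus}).
∂π/∂p_{MedCo} = 73 − 4p_{MedCo} + p_{RxPlus} = 0 ⇒ p_{MedCo} = 18.25 + 0.25p_{RxPlus}.
The best-response slope dp_{MedCo}/dp_{RxPlus} = 0.25 > 0: the reaction function is upward-sloping, so the choices are strategic complements.

strategic complements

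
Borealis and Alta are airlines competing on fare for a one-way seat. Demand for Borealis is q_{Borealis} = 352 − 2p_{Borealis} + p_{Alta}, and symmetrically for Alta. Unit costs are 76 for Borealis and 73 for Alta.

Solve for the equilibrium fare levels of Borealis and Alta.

167.6, 166.4

Borealis's profit: π = (p_{Borealis} − 76)(352 − 2p_{Borealis} + p_{Alta}).
∂π/∂p_{Borealis} = 504 − 4p_{Borealis} + p_{Alta} = 0 ⇒ p_{Borealis} = 126 + 0.25p_{Alta}.
Similarly p_{Alta} = 124.5 + 0.25p_{Borealis}.
Substituting the second reaction function into the first: p_{Borealis} = 126 + 0.25(124.5 + 0.25p_{Borealis}), which gives 0.9375p_{Borealis} = 157.125 ⇒ p_{Borealis} = 167.6.
Then p_{Alta} = 124.5 + 0.25·167.6 = 166.4.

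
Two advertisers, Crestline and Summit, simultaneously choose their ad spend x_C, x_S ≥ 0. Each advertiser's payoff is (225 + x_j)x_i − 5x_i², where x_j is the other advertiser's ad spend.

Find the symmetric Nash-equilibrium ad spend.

25

Crestline's payoff is (225 + x_S)x_C − 5x_C².
∂π/∂x_C = 225 + x_S − 10x_C = 0, so x_C = 22.5 + 0.1x_S.
By symmetry x_S = x_C; substituting into the reaction function, 0.9x_C = 22.5 and x_C = 25.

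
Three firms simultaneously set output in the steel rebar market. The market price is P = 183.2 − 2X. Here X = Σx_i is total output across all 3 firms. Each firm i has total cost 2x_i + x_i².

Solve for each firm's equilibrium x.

18.12

A representative firm's profit is π_i = x_i(183.2 − 2X) − 2x_i − x_i², with X = x_i + Σ_{j≠i} x_j.
First-order condition: 181.2 − 6x_i − 2Σ_{j≠i} x_j = 0.
In a symmetric equilibrium every firm chooses the same x, so Σ_{j≠i} x_j = 2x. The condition becomes 181.2 − 10x = 0, giving x = 181.2/10 = 18.12.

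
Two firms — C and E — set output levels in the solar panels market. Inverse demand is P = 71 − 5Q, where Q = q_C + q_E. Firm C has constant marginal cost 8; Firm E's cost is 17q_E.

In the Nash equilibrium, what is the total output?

Firm C's profit: π = q_C(71 − 5(q_C + q_E)) − 8q_C.
∂π/∂q_C = 63 − 10q_C − 5q_E = 0, so q_C = 6.3 − 0.5q_E.
By the same steps for E: q_E = 5.4 − 0.5q_C.
Solving the two reaction functions simultaneously: (1 − (−0.5)(−0.5))q_C = 6.3 − 0.5·5.4, so 0.75q_C = 3.6 and q_C = 4.8.
Then q_E = 5.4 − 0.5·4.8 = 3.
Total output: 4.8 + 3 = 7.8.

7.8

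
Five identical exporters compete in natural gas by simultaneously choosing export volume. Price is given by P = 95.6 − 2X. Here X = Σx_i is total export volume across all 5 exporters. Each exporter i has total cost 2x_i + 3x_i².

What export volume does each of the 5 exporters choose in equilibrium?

A representative exporter's profit is π_i = x_i(95.6 − 2X) − 2x_i − 3x_i², with X = x_i + Σ_{j≠i} x_j.
First-order condition: 93.6 − 10x_i − 2Σ_{j≠i} x_j = 0.
In a symmetric equilibrium every exporter chooses the same x, so Σ_{j≠i} x_j = 4x. The condition becomes 93.6 − 18x = 0, giving x = 93.6/18 = 5.2.

5.2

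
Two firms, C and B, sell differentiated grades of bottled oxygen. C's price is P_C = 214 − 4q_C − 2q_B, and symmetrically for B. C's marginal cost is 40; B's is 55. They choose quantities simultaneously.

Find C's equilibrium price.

Firm C's profit: π = q_C(214 − 4q_C − 2q_B) − 40q_C.
∂π/∂q_C = 174 − 8q_C − 2q_B = 0 ⇒ q_C = 21.75 − 0.25q_B.
Similarly q_B = 19.875 − 0.25q_C.
Substituting the second reaction function into the first: q_C = 21.75 − 0.25(19.875 − 0.25q_C), which gives 0.9375q_C = 537/32 ⇒ q_C = 17.9.
Then q_B = 19.875 − 0.25·17.9 = 15.4.
P_C = 214 − 4·17.9 − 2·15.4 = 111.6.

111.6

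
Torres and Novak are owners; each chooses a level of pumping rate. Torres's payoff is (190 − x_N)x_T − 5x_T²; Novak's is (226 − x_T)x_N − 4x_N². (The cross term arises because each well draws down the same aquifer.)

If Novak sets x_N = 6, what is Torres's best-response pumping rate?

Expanding Torres's payoff: 190x_T − x_Nx_T − 5x_T².
∂π/∂x_T = 190 − x_N − 10x_T = 0, so x_T = 19 − 0.1x_N.
At x_N = 6: x_T = 19 − 0.1·6 = 18.4.

18.4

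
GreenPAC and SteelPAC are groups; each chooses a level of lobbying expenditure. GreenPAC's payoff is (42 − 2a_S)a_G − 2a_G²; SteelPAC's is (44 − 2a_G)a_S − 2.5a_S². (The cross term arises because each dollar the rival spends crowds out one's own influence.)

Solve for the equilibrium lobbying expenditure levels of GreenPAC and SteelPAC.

7.625, 5.75

Expanding GreenPAC's payoff: 42a_G − 2a_Sa_G − 2a_G².
∂π/∂a_G = 42 − 2a_S − 4a_G = 0, so a_G = 10.5 − 0.5a_S.
Likewise for SteelPAC: a_S = 8.8 − 0.4a_G.
Solving the two reaction functions simultaneously: (1 − (−0.5)(−0.4))a_G = 10.5 − 0.5·8.8, so 0.8a_G = 6.1 and a_G = 7.625.
Then a_S = 8.8 − 0.4·7.625 = 5.75.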